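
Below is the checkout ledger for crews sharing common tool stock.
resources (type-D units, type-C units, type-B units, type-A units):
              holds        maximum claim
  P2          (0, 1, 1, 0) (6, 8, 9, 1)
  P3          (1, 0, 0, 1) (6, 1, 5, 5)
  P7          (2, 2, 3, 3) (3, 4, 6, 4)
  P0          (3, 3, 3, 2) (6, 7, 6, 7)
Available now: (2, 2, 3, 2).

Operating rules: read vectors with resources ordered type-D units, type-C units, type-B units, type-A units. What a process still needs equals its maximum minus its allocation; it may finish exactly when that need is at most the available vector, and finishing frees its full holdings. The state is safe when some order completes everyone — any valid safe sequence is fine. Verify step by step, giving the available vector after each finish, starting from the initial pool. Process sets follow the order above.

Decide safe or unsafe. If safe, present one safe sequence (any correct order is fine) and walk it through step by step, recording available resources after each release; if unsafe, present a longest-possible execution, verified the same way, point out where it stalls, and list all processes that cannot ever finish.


The state is SAFE; one workable sequence: P7, P0, P3, P2.
Key observation: P7 marks the first exact bind of the order: its need (1, 2, 3, 1) fits the free (2, 2, 3, 2) with zero slack on a requested resource.
Check, step by step:
  pool = (2, 2, 3, 2)
  run P7 (needs (1, 2, 3, 1), free (2, 2, 3, 2)); after release of (2, 2, 3, 3) the pool is (4, 4, 6, 5)
  run P0 (needs (3, 4, 3, 5), free (4, 4, 6, 5)); after release of (3, 3, 3, 2) the pool is (7, 7, 9, 7)
  run P3 (needs (5, 1, 5, 4), free (7, 7, 9, 7)); after release of (1, 0, 0, 1) the pool is (8, 7, 9, 8)
  run P2 (needs (6, 7, 8, 1), free (8, 7, 9, 8)); after release of (0, 1, 1, 0) the pool is (8, 8, 10, 8)


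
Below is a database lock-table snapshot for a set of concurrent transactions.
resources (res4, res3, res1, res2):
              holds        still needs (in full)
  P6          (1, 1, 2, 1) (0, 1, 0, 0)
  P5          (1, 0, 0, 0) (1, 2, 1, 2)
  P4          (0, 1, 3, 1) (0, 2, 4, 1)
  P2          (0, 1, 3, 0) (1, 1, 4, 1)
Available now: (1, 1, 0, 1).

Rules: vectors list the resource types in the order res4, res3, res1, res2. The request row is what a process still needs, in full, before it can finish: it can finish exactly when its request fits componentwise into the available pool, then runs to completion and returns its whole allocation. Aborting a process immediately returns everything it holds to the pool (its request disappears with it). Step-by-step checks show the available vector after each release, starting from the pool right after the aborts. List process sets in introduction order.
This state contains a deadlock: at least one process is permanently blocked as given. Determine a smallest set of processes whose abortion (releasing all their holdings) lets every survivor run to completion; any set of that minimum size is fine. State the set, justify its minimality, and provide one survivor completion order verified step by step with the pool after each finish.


Minimum abort set: P4.
Key observation: P2 could never have finished before the abort; with (0, 1, 3, 1) returned by P4, it fits at step 2.
Why nothing smaller works: aborting no one leaves the state deadlocked as given.
One survivor order: P6, P2, P5. Walking it through (post-abort pool first):
  pool = (1, 2, 3, 2)
  run P6 (needs (0, 1, 0, 0), free (1, 2, 3, 2)); after release of (1, 1, 2, 1) the pool is (2, 3, 5, 3)
  run P2 (needs (1, 1, 4, 1), free (2, 3, 5, 3)); after release of (0, 1, 3, 0) the pool is (2, 4, 8, 3)
  run P5 (needs (1, 2, 1, 2), free (2, 4, 8, 3)); after release of (1, 0, 0, 0) the pool is (3, 4, 8, 3)


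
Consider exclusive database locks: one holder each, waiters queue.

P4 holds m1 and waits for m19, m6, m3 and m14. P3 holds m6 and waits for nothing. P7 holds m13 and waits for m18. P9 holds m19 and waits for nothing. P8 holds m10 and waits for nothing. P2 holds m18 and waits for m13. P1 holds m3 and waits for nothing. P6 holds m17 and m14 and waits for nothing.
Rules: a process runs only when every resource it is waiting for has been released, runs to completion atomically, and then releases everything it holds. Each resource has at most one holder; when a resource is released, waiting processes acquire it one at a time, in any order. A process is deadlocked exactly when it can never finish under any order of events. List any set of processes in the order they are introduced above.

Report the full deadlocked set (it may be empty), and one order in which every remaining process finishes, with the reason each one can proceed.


Deadlocked: P7 and P2.
Key observation: the cycle P7 -> P2 -> P7 can never break — each member waits on the next; no other process is dragged down with it.
The rest can finish in the order P9, P3, P1, P6, P4, P8.
Check, step by step:
  P9: no waits; runs immediately, freeing m19
  P3: no waits; runs immediately, freeing m6
  P1: no waits; runs immediately, freeing m3
  P6: no waits; runs immediately, freeing m17 and m14
  run P4 (all its waits — m19, m6, m3 and m14 — are resolved); releases m1
  P8: no waits; runs immediately, freeing m10


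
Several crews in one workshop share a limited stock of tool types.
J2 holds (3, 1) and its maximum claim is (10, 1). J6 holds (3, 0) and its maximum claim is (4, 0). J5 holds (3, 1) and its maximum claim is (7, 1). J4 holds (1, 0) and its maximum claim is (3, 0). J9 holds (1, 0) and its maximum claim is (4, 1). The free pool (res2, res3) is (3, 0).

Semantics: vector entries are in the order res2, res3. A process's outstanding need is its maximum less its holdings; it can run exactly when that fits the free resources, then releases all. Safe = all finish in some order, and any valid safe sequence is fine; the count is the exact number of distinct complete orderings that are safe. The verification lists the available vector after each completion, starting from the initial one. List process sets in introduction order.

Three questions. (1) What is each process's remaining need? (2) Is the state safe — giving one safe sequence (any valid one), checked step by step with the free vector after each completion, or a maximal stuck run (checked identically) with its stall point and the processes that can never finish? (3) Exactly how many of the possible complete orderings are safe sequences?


(1) Need matrix, components ordered res2, res3:
  J2: (7, 0)
  J6: (1, 0)
  J5: (4, 0)
  J4: (2, 0)
  J9: (3, 1)
(2) The state is SAFE; one workable sequence: J4, J5, J2, J6, J9.
Key observation: reading the order forward, J5 is the first process whose need (4, 0) meets the free pool (4, 0) exactly on a resource it requests.
Step-by-step check:
  pool = (3, 0)
  J4: need (2, 0) fits (3, 0); releases (1, 0), pool now (4, 0)
  J5: need (4, 0) fits (4, 0); releases (3, 1), pool now (7, 1)
  J2: need (7, 0) fits (7, 1); releases (3, 1), pool now (10, 2)
  J6: need (1, 0) fits (10, 2); releases (3, 0), pool now (13, 2)
  J9: need (3, 1) fits (13, 2); releases (1, 0), pool now (14, 2)
(3) Exactly 20 of the possible complete orderings are safe sequences.


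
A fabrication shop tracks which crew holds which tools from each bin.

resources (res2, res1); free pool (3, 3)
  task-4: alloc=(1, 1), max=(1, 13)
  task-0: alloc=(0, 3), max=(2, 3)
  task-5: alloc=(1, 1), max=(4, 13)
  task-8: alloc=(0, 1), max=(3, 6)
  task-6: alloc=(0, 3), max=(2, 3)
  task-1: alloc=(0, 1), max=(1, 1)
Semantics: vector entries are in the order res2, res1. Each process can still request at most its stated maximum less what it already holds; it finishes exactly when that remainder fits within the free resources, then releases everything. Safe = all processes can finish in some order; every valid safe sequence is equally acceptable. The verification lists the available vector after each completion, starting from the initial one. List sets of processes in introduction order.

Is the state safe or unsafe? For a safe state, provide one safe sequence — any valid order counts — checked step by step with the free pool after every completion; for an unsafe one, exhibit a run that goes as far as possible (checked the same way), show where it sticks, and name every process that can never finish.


UNSAFE — no complete ordering exists.
Key observation: the pool after task-6, task-0, task-8, task-1 is (3, 11); every surviving request exceeds it in res1, so progress ends there.
Going as far as possible: task-6, task-0, task-8, task-1; after that, nothing fits. Step-by-step check:
  pool = (3, 3)
  task-6 needs (2, 0) <= (3, 3) -> finishes; pool += (0, 3) = (3, 6)
  task-0 needs (2, 0) <= (3, 6) -> finishes; pool += (0, 3) = (3, 9)
  task-8 needs (3, 5) <= (3, 9) -> finishes; pool += (0, 1) = (3, 10)
  task-1 needs (1, 0) <= (3, 10) -> finishes; pool += (0, 1) = (3, 11)
  task-4 cannot run: need (0, 12) vs free (3, 11) (insufficient res1)
  task-5 cannot run: need (3, 12) vs free (3, 11) (insufficient res1)
Never able to finish: task-4 and task-5.


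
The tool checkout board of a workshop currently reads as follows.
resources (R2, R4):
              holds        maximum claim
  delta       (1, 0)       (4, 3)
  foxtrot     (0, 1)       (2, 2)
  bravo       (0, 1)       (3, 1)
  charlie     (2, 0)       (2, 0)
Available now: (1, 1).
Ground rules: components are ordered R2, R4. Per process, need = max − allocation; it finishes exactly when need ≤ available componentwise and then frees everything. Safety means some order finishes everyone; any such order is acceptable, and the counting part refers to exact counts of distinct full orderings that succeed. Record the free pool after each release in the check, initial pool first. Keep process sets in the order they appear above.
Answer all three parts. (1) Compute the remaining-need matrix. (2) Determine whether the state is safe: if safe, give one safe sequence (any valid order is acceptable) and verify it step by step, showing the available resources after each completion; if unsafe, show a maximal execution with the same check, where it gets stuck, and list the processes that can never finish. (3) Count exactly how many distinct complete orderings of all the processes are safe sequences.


(1) Outstanding need per process (order R2, R4):
  delta: (3, 3)
  foxtrot: (2, 1)
  bravo: (3, 0)
  charlie: (0, 0)
(2) SAFE — a valid safe sequence is charlie, foxtrot, bravo, delta.
Key observation: at foxtrot the run first touches a limit — (2, 1) against (3, 1), exact on a resource it actually requests.
Verifying each step:
  pool = (1, 1)
  charlie needs (0, 0) <= (1, 1) -> finishes; pool += (2, 0) = (3, 1)
  foxtrot needs (2, 1) <= (3, 1) -> finishes; pool += (0, 1) = (3, 2)
  bravo needs (3, 0) <= (3, 2) -> finishes; pool += (0, 1) = (3, 3)
  delta needs (3, 3) <= (3, 3) -> finishes; pool += (1, 0) = (4, 3)
(3) Exactly 2 of the possible complete orderings are safe sequences.


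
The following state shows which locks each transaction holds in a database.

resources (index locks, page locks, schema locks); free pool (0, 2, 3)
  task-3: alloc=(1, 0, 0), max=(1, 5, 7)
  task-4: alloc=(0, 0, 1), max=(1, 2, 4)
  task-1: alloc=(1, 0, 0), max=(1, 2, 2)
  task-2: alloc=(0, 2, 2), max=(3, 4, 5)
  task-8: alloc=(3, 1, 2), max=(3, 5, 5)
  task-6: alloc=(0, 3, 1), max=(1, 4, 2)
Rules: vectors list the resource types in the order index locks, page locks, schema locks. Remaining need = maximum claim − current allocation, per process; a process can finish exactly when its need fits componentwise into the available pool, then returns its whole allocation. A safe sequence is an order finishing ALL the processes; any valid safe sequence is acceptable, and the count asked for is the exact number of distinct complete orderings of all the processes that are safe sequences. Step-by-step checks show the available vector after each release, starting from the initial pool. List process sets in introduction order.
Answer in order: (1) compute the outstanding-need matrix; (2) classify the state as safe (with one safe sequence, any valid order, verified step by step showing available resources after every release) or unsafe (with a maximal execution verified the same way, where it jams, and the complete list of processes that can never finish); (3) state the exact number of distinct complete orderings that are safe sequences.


(1) Outstanding need per process (order index locks, page locks, schema locks):
  task-3: (0, 5, 7)
  task-4: (1, 2, 3)
  task-1: (0, 2, 2)
  task-2: (3, 2, 3)
  task-8: (0, 4, 3)
  task-6: (1, 1, 1)
(2) SAFE. One safe sequence: task-1, task-6, task-8, task-2, task-3, task-4.
Key observation: at task-1 the run first touches a limit — (0, 2, 2) against (0, 2, 3), exact on a resource it actually requests.
Check, step by step:
  pool = (0, 2, 3)
  run task-1 (needs (0, 2, 2), free (0, 2, 3)); after release of (1, 0, 0) the pool is (1, 2, 3)
  run task-6 (needs (1, 1, 1), free (1, 2, 3)); after release of (0, 3, 1) the pool is (1, 5, 4)
  run task-8 (needs (0, 4, 3), free (1, 5, 4)); after release of (3, 1, 2) the pool is (4, 6, 6)
  run task-2 (needs (3, 2, 3), free (4, 6, 6)); after release of (0, 2, 2) the pool is (4, 8, 8)
  run task-3 (needs (0, 5, 7), free (4, 8, 8)); after release of (1, 0, 0) the pool is (5, 8, 8)
  run task-4 (needs (1, 2, 3), free (5, 8, 8)); after release of (0, 0, 1) the pool is (5, 8, 9)
(3) Precisely 8 of the possible complete orderings are safe sequences.


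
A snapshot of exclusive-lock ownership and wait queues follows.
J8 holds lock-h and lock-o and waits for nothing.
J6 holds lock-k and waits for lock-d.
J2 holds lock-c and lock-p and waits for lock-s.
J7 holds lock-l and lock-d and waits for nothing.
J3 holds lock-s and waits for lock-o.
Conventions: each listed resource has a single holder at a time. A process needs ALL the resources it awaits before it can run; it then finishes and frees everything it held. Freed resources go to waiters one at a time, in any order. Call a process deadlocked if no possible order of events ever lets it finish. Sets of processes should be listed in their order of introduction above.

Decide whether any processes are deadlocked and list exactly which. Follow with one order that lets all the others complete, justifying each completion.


No process is deadlocked.
Key observation: no waiting chain loops back on itself — every chain ends at a process that waits on nothing, so everyone eventually runs.
The rest can finish in the order J7, J6, J8, J3, J2.
Verifying each step:
  run J7 (it waits on nothing); releases lock-l and lock-d
  J6 waits on lock-d — all released -> runs and releases lock-k
  run J8 (it waits on nothing); releases lock-h and lock-o
  J3 waits on lock-o — all released -> runs and releases lock-s
  J2 waits on lock-s — all released -> runs and releases lock-c and lock-p


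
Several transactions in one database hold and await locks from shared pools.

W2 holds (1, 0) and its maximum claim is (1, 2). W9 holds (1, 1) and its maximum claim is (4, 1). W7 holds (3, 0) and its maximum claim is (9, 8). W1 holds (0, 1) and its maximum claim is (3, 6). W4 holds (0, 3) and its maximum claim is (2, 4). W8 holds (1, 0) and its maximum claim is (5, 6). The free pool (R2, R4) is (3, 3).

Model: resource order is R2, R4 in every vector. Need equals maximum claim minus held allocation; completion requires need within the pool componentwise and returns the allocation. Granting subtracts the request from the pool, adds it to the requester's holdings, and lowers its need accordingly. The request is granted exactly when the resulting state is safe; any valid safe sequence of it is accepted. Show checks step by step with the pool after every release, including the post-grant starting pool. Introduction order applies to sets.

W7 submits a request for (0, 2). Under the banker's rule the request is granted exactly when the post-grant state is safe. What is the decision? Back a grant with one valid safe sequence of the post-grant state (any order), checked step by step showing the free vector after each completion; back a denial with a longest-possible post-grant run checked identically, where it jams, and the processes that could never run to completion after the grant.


GRANT — the state after the grant stays safe, e.g. via W9, W4, W2, W1, W8, W7.
Key observation: (3, 1) free after granting still covers W9 first, and each release covers the next.
Check on the post-grant state, step by step:
  pool = (3, 1)
  W9: need (3, 0) fits (3, 1); releases (1, 1), pool now (4, 2)
  W4: need (2, 1) fits (4, 2); releases (0, 3), pool now (4, 5)
  W2: need (0, 2) fits (4, 5); releases (1, 0), pool now (5, 5)
  W1: need (3, 5) fits (5, 5); releases (0, 1), pool now (5, 6)
  W8: need (4, 6) fits (5, 6); releases (1, 0), pool now (6, 6)
  W7: need (6, 6) fits (6, 6); releases (3, 2), pool now (9, 8)


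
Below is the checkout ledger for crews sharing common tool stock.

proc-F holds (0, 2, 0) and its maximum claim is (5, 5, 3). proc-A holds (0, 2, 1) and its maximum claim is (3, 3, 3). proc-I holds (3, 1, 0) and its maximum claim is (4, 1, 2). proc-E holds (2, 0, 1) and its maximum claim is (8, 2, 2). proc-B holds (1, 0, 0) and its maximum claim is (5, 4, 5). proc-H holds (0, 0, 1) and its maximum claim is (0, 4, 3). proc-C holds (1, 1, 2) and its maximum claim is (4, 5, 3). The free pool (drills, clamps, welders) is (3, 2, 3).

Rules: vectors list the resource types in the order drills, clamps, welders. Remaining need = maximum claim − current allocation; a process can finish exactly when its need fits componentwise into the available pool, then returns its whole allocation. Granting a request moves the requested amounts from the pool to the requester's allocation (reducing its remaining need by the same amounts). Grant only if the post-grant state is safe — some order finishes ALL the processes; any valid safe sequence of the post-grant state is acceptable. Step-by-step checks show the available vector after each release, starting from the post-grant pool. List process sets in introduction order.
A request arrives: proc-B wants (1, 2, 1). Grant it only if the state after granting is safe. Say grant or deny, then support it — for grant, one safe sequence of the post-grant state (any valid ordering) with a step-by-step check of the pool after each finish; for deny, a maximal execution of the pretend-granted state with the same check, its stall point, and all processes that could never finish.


GRANT. The post-grant state is safe; one safe sequence: proc-I, proc-A, proc-F, proc-C, proc-E, proc-H, proc-B.
Key observation: (2, 0, 2) free after granting still covers proc-I first, and each release covers the next.
Verifying the post-grant state step by step:
  pool = (2, 0, 2)
  proc-I needs (1, 0, 2) <= (2, 0, 2) -> finishes; pool += (3, 1, 0) = (5, 1, 2)
  proc-A needs (3, 1, 2) <= (5, 1, 2) -> finishes; pool += (0, 2, 1) = (5, 3, 3)
  proc-F needs (5, 3, 3) <= (5, 3, 3) -> finishes; pool += (0, 2, 0) = (5, 5, 3)
  proc-C needs (3, 4, 1) <= (5, 5, 3) -> finishes; pool += (1, 1, 2) = (6, 6, 5)
  proc-E needs (6, 2, 1) <= (6, 6, 5) -> finishes; pool += (2, 0, 1) = (8, 6, 6)
  proc-H needs (0, 4, 2) <= (8, 6, 6) -> finishes; pool += (0, 0, 1) = (8, 6, 7)
  proc-B needs (3, 2, 4) <= (8, 6, 7) -> finishes; pool += (2, 2, 1) = (10, 8, 8)


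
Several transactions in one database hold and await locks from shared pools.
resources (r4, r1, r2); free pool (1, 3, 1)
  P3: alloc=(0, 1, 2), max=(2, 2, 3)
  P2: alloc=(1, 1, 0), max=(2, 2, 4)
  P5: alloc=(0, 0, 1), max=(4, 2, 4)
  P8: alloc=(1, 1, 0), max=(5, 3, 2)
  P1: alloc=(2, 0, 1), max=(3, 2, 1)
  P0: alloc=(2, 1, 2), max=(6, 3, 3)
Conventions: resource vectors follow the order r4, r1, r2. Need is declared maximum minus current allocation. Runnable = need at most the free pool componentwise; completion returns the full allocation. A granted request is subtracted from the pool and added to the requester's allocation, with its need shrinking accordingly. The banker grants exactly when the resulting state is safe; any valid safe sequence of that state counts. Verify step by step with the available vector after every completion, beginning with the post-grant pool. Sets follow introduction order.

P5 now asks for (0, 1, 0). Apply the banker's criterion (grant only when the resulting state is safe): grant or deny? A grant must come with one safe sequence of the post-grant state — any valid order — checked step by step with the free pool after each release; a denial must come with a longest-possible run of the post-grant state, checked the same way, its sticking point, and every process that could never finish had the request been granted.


GRANT: granting preserves safety; a valid post-grant sequence is P1, P3, P2, P0, P8, P5.
Key observation: with (1, 2, 1) left after the transfer, P1 can run at once — the state stays safe.
Check on the post-grant state, step by step:
  pool = (1, 2, 1)
  P1 needs (1, 2, 0) <= (1, 2, 1) -> finishes; pool += (2, 0, 1) = (3, 2, 2)
  P3 needs (2, 1, 1) <= (3, 2, 2) -> finishes; pool += (0, 1, 2) = (3, 3, 4)
  P2 needs (1, 1, 4) <= (3, 3, 4) -> finishes; pool += (1, 1, 0) = (4, 4, 4)
  P0 needs (4, 2, 1) <= (4, 4, 4) -> finishes; pool += (2, 1, 2) = (6, 5, 6)
  P8 needs (4, 2, 2) <= (6, 5, 6) -> finishes; pool += (1, 1, 0) = (7, 6, 6)
  P5 needs (4, 1, 3) <= (7, 6, 6) -> finishes; pool += (0, 1, 1) = (7, 7, 7)


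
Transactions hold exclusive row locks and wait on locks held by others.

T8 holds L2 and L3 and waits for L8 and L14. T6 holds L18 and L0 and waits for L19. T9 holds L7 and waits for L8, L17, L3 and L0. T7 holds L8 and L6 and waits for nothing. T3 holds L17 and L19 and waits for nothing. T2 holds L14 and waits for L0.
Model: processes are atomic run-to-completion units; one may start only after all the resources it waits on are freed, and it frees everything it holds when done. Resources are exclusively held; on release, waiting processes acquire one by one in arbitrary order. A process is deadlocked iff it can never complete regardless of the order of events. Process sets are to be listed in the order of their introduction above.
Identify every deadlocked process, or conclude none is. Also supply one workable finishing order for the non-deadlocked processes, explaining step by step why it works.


The deadlocked set is empty.
Key observation: the wait graph is acyclic; completion cascades from the unblocked processes through everyone else.
A valid finishing order for the others: T3, T6, T7, T2, T8, T9.
Verifying each step:
  T3: no waits; runs immediately, freeing L17 and L19
  T6: everything it awaited (L19) is free; runs, freeing L18 and L0
  T7: no waits; runs immediately, freeing L8 and L6
  T2: everything it awaited (L0) is free; runs, freeing L14
  T8: everything it awaited (L8 and L14) is free; runs, freeing L2 and L3
  T9: everything it awaited (L8, L17, L3 and L0) is free; runs, freeing L7


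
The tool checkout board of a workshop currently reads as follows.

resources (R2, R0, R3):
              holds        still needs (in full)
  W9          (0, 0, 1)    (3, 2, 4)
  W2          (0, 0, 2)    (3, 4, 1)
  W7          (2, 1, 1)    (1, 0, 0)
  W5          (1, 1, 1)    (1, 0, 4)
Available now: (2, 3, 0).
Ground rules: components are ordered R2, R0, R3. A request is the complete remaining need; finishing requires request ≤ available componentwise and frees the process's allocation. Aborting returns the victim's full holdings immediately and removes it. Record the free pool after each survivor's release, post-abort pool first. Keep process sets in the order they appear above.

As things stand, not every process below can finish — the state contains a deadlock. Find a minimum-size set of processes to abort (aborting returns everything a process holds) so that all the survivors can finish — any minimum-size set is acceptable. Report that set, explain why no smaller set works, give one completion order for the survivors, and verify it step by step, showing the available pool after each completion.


Minimum abort set: W5.
Key observation: the deadlocked W9 becomes finishable only because W5 released (1, 1, 1); it completes at step 3 below.
Why nothing smaller works: aborting no one leaves the state deadlocked as given.
Survivors finish in the order: W7, W2, W9. Verifying each step (pool after the aborts first):
  pool = (3, 4, 1)
  W7 needs (1, 0, 0) <= (3, 4, 1) -> finishes; pool += (2, 1, 1) = (5, 5, 2)
  W2 needs (3, 4, 1) <= (5, 5, 2) -> finishes; pool += (0, 0, 2) = (5, 5, 4)
  W9 needs (3, 2, 4) <= (5, 5, 4) -> finishes; pool += (0, 0, 1) = (5, 5, 5)


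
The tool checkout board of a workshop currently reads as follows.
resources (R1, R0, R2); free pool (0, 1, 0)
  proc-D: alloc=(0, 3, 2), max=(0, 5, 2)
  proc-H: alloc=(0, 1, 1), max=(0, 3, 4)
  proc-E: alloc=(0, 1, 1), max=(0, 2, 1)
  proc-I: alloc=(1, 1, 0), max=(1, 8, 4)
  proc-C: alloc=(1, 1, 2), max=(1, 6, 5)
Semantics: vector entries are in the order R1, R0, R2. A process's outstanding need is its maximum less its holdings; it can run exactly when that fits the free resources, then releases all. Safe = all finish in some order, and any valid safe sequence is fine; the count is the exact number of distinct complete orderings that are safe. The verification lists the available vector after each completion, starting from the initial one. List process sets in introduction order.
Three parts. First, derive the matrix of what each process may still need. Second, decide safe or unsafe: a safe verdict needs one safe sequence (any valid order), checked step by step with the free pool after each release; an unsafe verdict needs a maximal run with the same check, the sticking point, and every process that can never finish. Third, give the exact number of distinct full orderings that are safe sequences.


(1) Need matrix, components ordered R1, R0, R2:
  proc-D: (0, 2, 0)
  proc-H: (0, 2, 3)
  proc-E: (0, 1, 0)
  proc-I: (0, 7, 4)
  proc-C: (0, 5, 3)
(2) SAFE, for example via the order proc-E, proc-D, proc-C, proc-H, proc-I.
Key observation: reading the order forward, proc-E is the first process whose need (0, 1, 0) meets the free pool (0, 1, 0) exactly on a resource it requests.
Check, step by step:
  pool = (0, 1, 0)
  proc-E needs (0, 1, 0) <= (0, 1, 0) -> finishes; pool += (0, 1, 1) = (0, 2, 1)
  proc-D needs (0, 2, 0) <= (0, 2, 1) -> finishes; pool += (0, 3, 2) = (0, 5, 3)
  proc-C needs (0, 5, 3) <= (0, 5, 3) -> finishes; pool += (1, 1, 2) = (1, 6, 5)
  proc-H needs (0, 2, 3) <= (1, 6, 5) -> finishes; pool += (0, 1, 1) = (1, 7, 6)
  proc-I needs (0, 7, 4) <= (1, 7, 6) -> finishes; pool += (1, 1, 0) = (2, 8, 6)
(3) The exact count: 2 of the possible complete orderings are safe sequences.


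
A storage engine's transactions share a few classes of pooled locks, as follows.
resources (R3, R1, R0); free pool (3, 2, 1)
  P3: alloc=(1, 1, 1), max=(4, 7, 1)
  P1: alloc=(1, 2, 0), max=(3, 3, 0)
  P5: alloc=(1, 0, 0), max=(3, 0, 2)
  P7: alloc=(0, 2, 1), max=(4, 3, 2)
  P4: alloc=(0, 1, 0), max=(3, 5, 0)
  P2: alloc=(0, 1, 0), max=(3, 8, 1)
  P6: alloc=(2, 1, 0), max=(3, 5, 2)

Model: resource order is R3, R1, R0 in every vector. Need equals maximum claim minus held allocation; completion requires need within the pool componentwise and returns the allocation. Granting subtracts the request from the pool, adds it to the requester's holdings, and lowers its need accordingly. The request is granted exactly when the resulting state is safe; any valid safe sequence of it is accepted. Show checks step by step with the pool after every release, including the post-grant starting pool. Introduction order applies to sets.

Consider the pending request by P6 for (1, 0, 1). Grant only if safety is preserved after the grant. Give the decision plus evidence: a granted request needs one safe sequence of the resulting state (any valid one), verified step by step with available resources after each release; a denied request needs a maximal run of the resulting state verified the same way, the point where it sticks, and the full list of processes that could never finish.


DENY — the pretend-granted state is unsafe.
Key observation: after P1, P4 the pool peaks at (3, 5, 0), and each blocked process is short somewhere: P3 on R1; P5 on R0; P7 on R3, R0; P2 on R1, R0; P6 on R0.
Pretend the grant happened; the run P1, P4 goes as far as possible. Walking it through:
  pool = (2, 2, 0)
  P1: need (2, 1, 0) fits (2, 2, 0); releases (1, 2, 0), pool now (3, 4, 0)
  P4: need (3, 4, 0) fits (3, 4, 0); releases (0, 1, 0), pool now (3, 5, 0)
  blocked: P3 wants (3, 6, 0), pool (3, 5, 0) — not enough R1
  blocked: P5 wants (2, 0, 2), pool (3, 5, 0) — not enough R0
  blocked: P7 wants (4, 1, 1), pool (3, 5, 0) — not enough R3 and R0
  blocked: P2 wants (3, 7, 1), pool (3, 5, 0) — not enough R1 and R0
  blocked: P6 wants (0, 4, 1), pool (3, 5, 0) — not enough R0
Had the request been granted, P3, P5, P7, P2 and P6 could never finish.


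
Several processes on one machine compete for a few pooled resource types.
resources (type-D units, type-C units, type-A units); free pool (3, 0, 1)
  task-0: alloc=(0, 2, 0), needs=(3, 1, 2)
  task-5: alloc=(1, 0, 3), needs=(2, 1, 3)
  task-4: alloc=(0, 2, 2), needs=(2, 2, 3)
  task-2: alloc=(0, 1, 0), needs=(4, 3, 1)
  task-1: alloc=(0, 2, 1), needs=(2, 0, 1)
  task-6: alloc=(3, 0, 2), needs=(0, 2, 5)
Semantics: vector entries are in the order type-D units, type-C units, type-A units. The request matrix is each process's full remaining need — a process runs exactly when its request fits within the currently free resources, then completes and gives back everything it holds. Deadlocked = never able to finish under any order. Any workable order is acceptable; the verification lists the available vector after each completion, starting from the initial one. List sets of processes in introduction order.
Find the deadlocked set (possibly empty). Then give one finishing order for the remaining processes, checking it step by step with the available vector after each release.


The deadlocked set is task-5, task-4, task-2 and task-6.
Key observation: after task-1, task-0 the pool peaks at (3, 4, 2), and each blocked process is short somewhere: task-5 on type-A units; task-4 on type-A units; task-2 on type-D units; task-6 on type-A units.
A valid finishing order for the others: task-1, task-0. Step-by-step check:
  pool = (3, 0, 1)
  task-1: need (2, 0, 1) fits (3, 0, 1); releases (0, 2, 1), pool now (3, 2, 2)
  task-0: need (3, 1, 2) fits (3, 2, 2); releases (0, 2, 0), pool now (3, 4, 2)
The blocked processes can never fit:
  task-5 cannot run: need (2, 1, 3) vs free (3, 4, 2) (insufficient type-A units)
  task-4 cannot run: need (2, 2, 3) vs free (3, 4, 2) (insufficient type-A units)
  task-2 cannot run: need (4, 3, 1) vs free (3, 4, 2) (insufficient type-D units)
  task-6 cannot run: need (0, 2, 5) vs free (3, 4, 2) (insufficient type-A units)


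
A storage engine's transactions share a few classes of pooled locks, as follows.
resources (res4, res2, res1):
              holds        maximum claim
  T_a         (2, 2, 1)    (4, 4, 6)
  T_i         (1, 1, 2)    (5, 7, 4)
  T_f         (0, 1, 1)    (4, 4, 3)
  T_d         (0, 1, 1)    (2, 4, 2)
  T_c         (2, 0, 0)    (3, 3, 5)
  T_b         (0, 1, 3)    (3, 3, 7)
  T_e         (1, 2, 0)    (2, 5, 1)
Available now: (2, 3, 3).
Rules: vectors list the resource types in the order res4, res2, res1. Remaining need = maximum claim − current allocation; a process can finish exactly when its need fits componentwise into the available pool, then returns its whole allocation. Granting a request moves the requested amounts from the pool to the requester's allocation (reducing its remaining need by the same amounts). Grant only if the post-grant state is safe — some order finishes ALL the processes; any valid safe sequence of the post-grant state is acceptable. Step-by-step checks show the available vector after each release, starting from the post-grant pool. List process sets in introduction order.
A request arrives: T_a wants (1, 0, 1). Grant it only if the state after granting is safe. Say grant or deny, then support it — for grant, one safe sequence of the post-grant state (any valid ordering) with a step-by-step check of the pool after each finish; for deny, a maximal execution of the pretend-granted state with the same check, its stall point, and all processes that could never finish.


DENY. Granting would leave the state unsafe.
Key observation: after T_e, T_d the pool peaks at (2, 6, 3), and each blocked process is short somewhere: T_a on res1; T_i on res4; T_f on res4; T_c on res1; T_b on res4, res1.
After a pretend grant, a maximal execution: T_e, T_d — then nothing else fits. Step-by-step check:
  pool = (1, 3, 2)
  run T_e (needs (1, 3, 1), free (1, 3, 2)); after release of (1, 2, 0) the pool is (2, 5, 2)
  run T_d (needs (2, 3, 1), free (2, 5, 2)); after release of (0, 1, 1) the pool is (2, 6, 3)
  blocked: T_a wants (1, 2, 4), pool (2, 6, 3) — not enough res1
  blocked: T_i wants (4, 6, 2), pool (2, 6, 3) — not enough res4
  blocked: T_f wants (4, 3, 2), pool (2, 6, 3) — not enough res4
  blocked: T_c wants (1, 3, 5), pool (2, 6, 3) — not enough res1
  blocked: T_b wants (3, 2, 4), pool (2, 6, 3) — not enough res4 and res1
Post-grant, the permanently blocked set is T_a, T_i, T_f, T_c and T_b.


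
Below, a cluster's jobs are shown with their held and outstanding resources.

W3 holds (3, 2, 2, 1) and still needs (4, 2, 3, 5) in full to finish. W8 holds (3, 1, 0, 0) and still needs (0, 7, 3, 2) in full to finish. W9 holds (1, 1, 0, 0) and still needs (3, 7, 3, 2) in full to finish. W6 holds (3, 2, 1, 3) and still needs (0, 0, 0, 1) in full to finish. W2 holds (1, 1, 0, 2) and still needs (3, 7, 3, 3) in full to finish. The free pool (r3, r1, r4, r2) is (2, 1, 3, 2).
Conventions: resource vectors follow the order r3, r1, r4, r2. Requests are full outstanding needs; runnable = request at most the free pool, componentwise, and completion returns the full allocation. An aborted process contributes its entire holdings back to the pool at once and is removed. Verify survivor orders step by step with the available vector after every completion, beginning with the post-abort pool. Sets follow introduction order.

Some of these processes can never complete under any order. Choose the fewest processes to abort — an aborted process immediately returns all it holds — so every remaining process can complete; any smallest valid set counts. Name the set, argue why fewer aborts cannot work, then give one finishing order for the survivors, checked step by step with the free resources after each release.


Minimum abort set: W8 and W9.
Key observation: before aborting W8 and W9, W2 was permanently blocked — no order could ever run it; afterwards it completes at step 3.
Why nothing smaller works — every single abort fails: W3 alone leaves W8 blocked (short on r1); W8 alone leaves W9 blocked (short on r1); W9 alone leaves W8 blocked (short on r1); W6 alone leaves W8 blocked (short on r1); W2 alone leaves W8 blocked (short on r1).
The survivors complete as W6, W3, W2. Check, step by step (starting from the post-abort pool):
  pool = (6, 3, 3, 2)
  W6: need (0, 0, 0, 1) fits (6, 3, 3, 2); releases (3, 2, 1, 3), pool now (9, 5, 4, 5)
  W3: need (4, 2, 3, 5) fits (9, 5, 4, 5); releases (3, 2, 2, 1), pool now (12, 7, 6, 6)
  W2: need (3, 7, 3, 3) fits (12, 7, 6, 6); releases (1, 1, 0, 2), pool now (13, 8, 6, 8)


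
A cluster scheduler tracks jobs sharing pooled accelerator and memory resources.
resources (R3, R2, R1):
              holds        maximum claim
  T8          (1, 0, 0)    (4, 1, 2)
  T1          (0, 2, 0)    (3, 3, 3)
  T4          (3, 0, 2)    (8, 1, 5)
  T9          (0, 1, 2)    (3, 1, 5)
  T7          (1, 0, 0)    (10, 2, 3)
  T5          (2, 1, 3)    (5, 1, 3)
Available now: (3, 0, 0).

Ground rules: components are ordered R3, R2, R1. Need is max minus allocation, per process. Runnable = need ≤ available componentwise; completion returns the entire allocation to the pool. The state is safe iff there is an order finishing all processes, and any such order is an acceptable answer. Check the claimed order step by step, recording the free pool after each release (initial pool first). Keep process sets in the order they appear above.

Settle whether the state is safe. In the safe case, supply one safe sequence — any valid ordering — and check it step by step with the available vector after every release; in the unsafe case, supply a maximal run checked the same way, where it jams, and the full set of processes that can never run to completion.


SAFE, for example via the order T5, T1, T8, T9, T4, T7.
Key observation: the first exact fit in this order is T5 — it needs (3, 0, 0) with (3, 0, 0) free, meeting a requested resource to the last unit.
Step-by-step check:
  pool = (3, 0, 0)
  run T5 (needs (3, 0, 0), free (3, 0, 0)); after release of (2, 1, 3) the pool is (5, 1, 3)
  run T1 (needs (3, 1, 3), free (5, 1, 3)); after release of (0, 2, 0) the pool is (5, 3, 3)
  run T8 (needs (3, 1, 2), free (5, 3, 3)); after release of (1, 0, 0) the pool is (6, 3, 3)
  run T9 (needs (3, 0, 3), free (6, 3, 3)); after release of (0, 1, 2) the pool is (6, 4, 5)
  run T4 (needs (5, 1, 3), free (6, 4, 5)); after release of (3, 0, 2) the pool is (9, 4, 7)
  run T7 (needs (9, 2, 3), free (9, 4, 7)); after release of (1, 0, 0) the pool is (10, 4, 7)


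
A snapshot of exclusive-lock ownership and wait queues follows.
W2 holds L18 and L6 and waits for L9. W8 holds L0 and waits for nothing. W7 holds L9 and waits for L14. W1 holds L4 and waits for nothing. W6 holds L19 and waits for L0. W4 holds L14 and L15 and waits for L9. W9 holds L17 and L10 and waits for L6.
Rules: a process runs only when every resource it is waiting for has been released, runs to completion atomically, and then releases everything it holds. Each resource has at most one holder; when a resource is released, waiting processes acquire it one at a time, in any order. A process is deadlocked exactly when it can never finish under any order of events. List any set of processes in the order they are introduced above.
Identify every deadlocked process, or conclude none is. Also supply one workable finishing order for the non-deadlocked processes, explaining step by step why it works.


The deadlocked set is W2, W7, W4 and W9.
Key observation: the wait chain closes on itself along W7 -> W4 -> W7; W2 and W9 wait into the deadlock from upstream.
A valid finishing order for the others: W8, W1, W6.
Step-by-step check:
  run W8 (it waits on nothing); releases L0
  run W1 (it waits on nothing); releases L4
  W6: everything it awaited (L0) is free; runs, freeing L19


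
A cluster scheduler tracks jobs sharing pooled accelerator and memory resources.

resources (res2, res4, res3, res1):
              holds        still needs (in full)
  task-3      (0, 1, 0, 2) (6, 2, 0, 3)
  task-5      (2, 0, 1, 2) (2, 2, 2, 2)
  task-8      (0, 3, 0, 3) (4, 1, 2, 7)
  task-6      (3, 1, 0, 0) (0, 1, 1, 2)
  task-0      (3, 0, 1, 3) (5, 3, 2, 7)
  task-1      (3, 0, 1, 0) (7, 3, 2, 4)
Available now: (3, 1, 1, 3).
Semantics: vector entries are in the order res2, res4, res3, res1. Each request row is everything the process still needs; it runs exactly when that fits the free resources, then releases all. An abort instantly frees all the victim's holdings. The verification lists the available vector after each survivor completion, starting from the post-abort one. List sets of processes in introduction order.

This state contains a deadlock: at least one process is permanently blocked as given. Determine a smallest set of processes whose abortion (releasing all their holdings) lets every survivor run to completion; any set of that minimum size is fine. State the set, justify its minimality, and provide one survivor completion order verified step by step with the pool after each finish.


Minimum abort set: task-1.
Key observation: aborting task-1 returns (3, 0, 1, 0), and task-5 — hopeless before — runs at step 3 with the returned capacity in the pool.
Why nothing smaller works: aborting no one leaves the state deadlocked as given.
The survivors complete as task-6, task-3, task-5, task-8, task-0. Walking it through (starting from the post-abort pool):
  pool = (6, 1, 2, 3)
  task-6 needs (0, 1, 1, 2) <= (6, 1, 2, 3) -> finishes; pool += (3, 1, 0, 0) = (9, 2, 2, 3)
  task-3 needs (6, 2, 0, 3) <= (9, 2, 2, 3) -> finishes; pool += (0, 1, 0, 2) = (9, 3, 2, 5)
  task-5 needs (2, 2, 2, 2) <= (9, 3, 2, 5) -> finishes; pool += (2, 0, 1, 2) = (11, 3, 3, 7)
  task-8 needs (4, 1, 2, 7) <= (11, 3, 3, 7) -> finishes; pool += (0, 3, 0, 3) = (11, 6, 3, 10)
  task-0 needs (5, 3, 2, 7) <= (11, 6, 3, 10) -> finishes; pool += (3, 0, 1, 3) = (14, 6, 4, 13)
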